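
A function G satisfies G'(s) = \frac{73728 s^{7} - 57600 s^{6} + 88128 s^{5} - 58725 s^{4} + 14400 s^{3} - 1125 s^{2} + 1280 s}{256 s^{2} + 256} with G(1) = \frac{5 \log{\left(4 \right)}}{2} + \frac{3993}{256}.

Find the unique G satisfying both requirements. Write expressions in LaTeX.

G(s) = 48 s^{6} - 45 s^{5} + \frac{225 s^{4}}{16} - \frac{375 s^{3}}{256} + \frac{5 \log{\left(2 s^{2} + 2 \right)}}{2}

Any candidate G(s) must reproduce the stated G'(s) exactly.
A general antiderivative is \frac{3 \left(4 s^{2} - \frac{5 s}{4}\right)^{3}}{4} + \frac{5 \log{\left(2 s^{2} + 2 \right)}}{2} + C.
The condition gives C = \frac{5 \log{\left(4 \right)}}{2} + \frac{3993}{256} - (\frac{5 \log{\left(4 \right)}}{2} + \frac{3993}{256}) = 0.
So G(s) = 48 s^{6} - 45 s^{5} + \frac{225 s^{4}}{16} - \frac{375 s^{3}}{256} + \frac{5 \log{\left(2 s^{2} + 2 \right)}}{2}.
Check: d/ds[48 s^{6} - 45 s^{5} + \frac{225 s^{4}}{16} - \frac{375 s^{3}}{256} + \frac{5 \log{\left(2 s^{2} + 2 \right)}}{2}] = \frac{73728 s^{7} - 57600 s^{6} + 88128 s^{5} - 58725 s^{4} + 14400 s^{3} - 1125 s^{2} + 1280 s}{256 s^{2} + 256} = G'(s).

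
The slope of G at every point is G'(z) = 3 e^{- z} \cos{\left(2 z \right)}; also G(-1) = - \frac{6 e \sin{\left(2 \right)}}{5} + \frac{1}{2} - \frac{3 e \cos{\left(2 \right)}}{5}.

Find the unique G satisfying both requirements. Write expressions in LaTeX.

G(z) = \frac{1}{2} + \frac{6 e^{- z} \sin{\left(2 z \right)}}{5} - \frac{3 e^{- z} \cos{\left(2 z \right)}}{5}

Whatever form G(z) takes, its d/dz must return the stated G'(z).
A general antiderivative is \frac{6 e^{- z} \sin{\left(2 z \right)}}{5} - \frac{3 e^{- z} \cos{\left(2 z \right)}}{5} + C.
The condition gives C = - \frac{6 e \sin{\left(2 \right)}}{5} + \frac{1}{2} - \frac{3 e \cos{\left(2 \right)}}{5} - (- \frac{6 e \sin{\left(2 \right)}}{5} - \frac{3 e \cos{\left(2 \right)}}{5}) = \frac{1}{2}.
So G(z) = \frac{1}{2} + \frac{6 e^{- z} \sin{\left(2 z \right)}}{5} - \frac{3 e^{- z} \cos{\left(2 z \right)}}{5}.
Check: d/dz[\frac{1}{2} + \frac{6 e^{- z} \sin{\left(2 z \right)}}{5} - \frac{3 e^{- z} \cos{\left(2 z \right)}}{5}] = 3 e^{- z} \cos{\left(2 z \right)} = G'(z).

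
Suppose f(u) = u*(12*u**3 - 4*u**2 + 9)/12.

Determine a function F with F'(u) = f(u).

Differentiate the proposed F(u) back; it has to land on f(u) exactly.
Check: d/du[u**2*(24*u**3 - 10*u**2 + 45)/120] = u**4 - u**3/3 + 3*u/4, which equals f(u).

An antiderivative is F(u) = u**2*(24*u**3 - 10*u**2 + 45)/120.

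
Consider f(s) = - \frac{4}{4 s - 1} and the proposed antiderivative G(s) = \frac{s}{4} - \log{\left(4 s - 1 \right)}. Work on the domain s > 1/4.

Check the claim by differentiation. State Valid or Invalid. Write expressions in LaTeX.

d/ds[G] = \frac{4 s - 17}{16 s - 4}
d/ds[G] - f(s) = \frac{1}{4} != 0.

Invalid: d/ds[G] - f = \frac{1}{4}, which is not 0.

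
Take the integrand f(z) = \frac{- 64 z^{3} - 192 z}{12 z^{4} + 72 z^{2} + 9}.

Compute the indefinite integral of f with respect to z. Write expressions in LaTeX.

The substitution u = \frac{2 z^{4}}{3} + 4 z^{2} + \frac{1}{2} works: f is exactly (dF/du)*(du/dz) for that inner function.
Check: d/dz[- \frac{4 \log{\left(\frac{2 z^{4}}{3} + 4 z^{2} + \frac{1}{2} \right)}}{3}] = \frac{- 64 z^{3} - 192 z}{12 z^{4} + 72 z^{2} + 9} = f(z).

F(z) = - \frac{4 \log{\left(\frac{2 z^{4}}{3} + 4 z^{2} + \frac{1}{2} \right)}}{3} + C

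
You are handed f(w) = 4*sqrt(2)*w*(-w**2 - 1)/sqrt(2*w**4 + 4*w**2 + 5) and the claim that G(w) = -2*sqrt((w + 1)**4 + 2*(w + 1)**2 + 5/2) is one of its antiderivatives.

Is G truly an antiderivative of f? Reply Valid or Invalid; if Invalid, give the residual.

Invalid: d/dw[G] - f = (-4*sqrt(2)*w**3*sqrt(2*w**4 + 4*w**2 + 5) + 4*sqrt(2)*w**3*sqrt(2*w**4 + 8*w**3 + 16*w**2 + 16*w + 11) - 12*sqrt(2)*w**2*sqrt(2*w**4 + 4*w**2 + 5) - 16*sqrt(2)*w*sqrt(2*w**4 + 4*w**2 + 5) + 4*sqrt(2)*w*sqrt(2*w**4 + 8*w**3 + 16*w**2 + 16*w + 11) - 8*sqrt(2)*sqrt(2*w**4 + 4*w**2 + 5))/(sqrt(2*w**4 + 4*w**2 + 5)*sqrt(2*w**4 + 8*w**3 + 16*w**2 + 16*w + 11)), which is not 0.

d/dw[G] = (-4*sqrt(2)*w**3 - 12*sqrt(2)*w**2 - 16*sqrt(2)*w - 8*sqrt(2))/sqrt(2*w**4 + 8*w**3 + 16*w**2 + 16*w + 11)
d/dw[G] - f(w) = (-4*sqrt(2)*w**3*sqrt(2*w**4 + 4*w**2 + 5) + 4*sqrt(2)*w**3*sqrt(2*w**4 + 8*w**3 + 16*w**2 + 16*w + 11) - 12*sqrt(2)*w**2*sqrt(2*w**4 + 4*w**2 + 5) - 16*sqrt(2)*w*sqrt(2*w**4 + 4*w**2 + 5) + 4*sqrt(2)*w*sqrt(2*w**4 + 8*w**3 + 16*w**2 + 16*w + 11) - 8*sqrt(2)*sqrt(2*w**4 + 4*w**2 + 5))/(sqrt(2*w**4 + 4*w**2 + 5)*sqrt(2*w**4 + 8*w**3 + 16*w**2 + 16*w + 11)) != 0.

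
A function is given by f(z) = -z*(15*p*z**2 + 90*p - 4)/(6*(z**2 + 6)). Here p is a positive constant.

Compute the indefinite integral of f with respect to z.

Since d/dz undoes antidifferentiation here, F'(z) = f(z) is required of F(z).
Check: d/dz[-5*p*z**2/4 + log(z**2/2 + 3)/3] = (-15*p*z**3 - 90*p*z + 4*z)/(6*z**2 + 36), which equals f(z).

F(z) = -5*p*z**2/4 + log(z**2/2 + 3)/3 + C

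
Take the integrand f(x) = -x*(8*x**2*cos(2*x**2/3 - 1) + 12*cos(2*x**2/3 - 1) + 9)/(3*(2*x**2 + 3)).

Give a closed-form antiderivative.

Whatever form F(x) takes, F'(x) = f(x) is non-negotiable.
Check: d/dx[-(3*log(2*x**2 + 3) + 4*sin(2*x**2/3 - 1))/4] = (-8*x**3*cos(2*x**2/3 - 1) - 12*x*cos(2*x**2/3 - 1) - 9*x)/(6*x**2 + 9), which equals f(x).

An antiderivative is F(x) = -(3*log(2*x**2 + 3) + 4*sin(2*x**2/3 - 1))/4.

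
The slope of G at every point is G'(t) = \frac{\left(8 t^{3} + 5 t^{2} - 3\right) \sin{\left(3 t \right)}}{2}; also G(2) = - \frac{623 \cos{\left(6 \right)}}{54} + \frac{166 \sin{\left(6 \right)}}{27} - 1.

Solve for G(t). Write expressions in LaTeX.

G(t) = - \frac{4 t^{3} \cos{\left(3 t \right)}}{3} + \frac{4 t^{2} \sin{\left(3 t \right)}}{3} - \frac{5 t^{2} \cos{\left(3 t \right)}}{6} + \frac{5 t \sin{\left(3 t \right)}}{9} + \frac{8 t \cos{\left(3 t \right)}}{9} - \frac{8 \sin{\left(3 t \right)}}{27} + \frac{37 \cos{\left(3 t \right)}}{54} - 1

For G(t) to be correct, d/dt[G] must agree with the stated G'(t) identically.
A general antiderivative is - \frac{4 t^{3} \cos{\left(3 t \right)}}{3} + \frac{4 t^{2} \sin{\left(3 t \right)}}{3} - \frac{5 t^{2} \cos{\left(3 t \right)}}{6} + \frac{5 t \sin{\left(3 t \right)}}{9} + \frac{8 t \cos{\left(3 t \right)}}{9} - \frac{8 \sin{\left(3 t \right)}}{27} + \frac{37 \cos{\left(3 t \right)}}{54} + C.
The condition gives C = - \frac{623 \cos{\left(6 \right)}}{54} + \frac{166 \sin{\left(6 \right)}}{27} - 1 - (- \frac{623 \cos{\left(6 \right)}}{54} + \frac{166 \sin{\left(6 \right)}}{27}) = -1.
So G(t) = - \frac{4 t^{3} \cos{\left(3 t \right)}}{3} + \frac{4 t^{2} \sin{\left(3 t \right)}}{3} - \frac{5 t^{2} \cos{\left(3 t \right)}}{6} + \frac{5 t \sin{\left(3 t \right)}}{9} + \frac{8 t \cos{\left(3 t \right)}}{9} - \frac{8 \sin{\left(3 t \right)}}{27} + \frac{37 \cos{\left(3 t \right)}}{54} - 1.
Check: d/dt[- \frac{4 t^{3} \cos{\left(3 t \right)}}{3} + \frac{4 t^{2} \sin{\left(3 t \right)}}{3} - \frac{5 t^{2} \cos{\left(3 t \right)}}{6} + \frac{5 t \sin{\left(3 t \right)}}{9} + \frac{8 t \cos{\left(3 t \right)}}{9} - \frac{8 \sin{\left(3 t \right)}}{27} + \frac{37 \cos{\left(3 t \right)}}{54} - 1] = 4 t^{3} \sin{\left(3 t \right)} + \frac{5 t^{2} \sin{\left(3 t \right)}}{2} - \frac{3 \sin{\left(3 t \right)}}{2}, which equals G'(t).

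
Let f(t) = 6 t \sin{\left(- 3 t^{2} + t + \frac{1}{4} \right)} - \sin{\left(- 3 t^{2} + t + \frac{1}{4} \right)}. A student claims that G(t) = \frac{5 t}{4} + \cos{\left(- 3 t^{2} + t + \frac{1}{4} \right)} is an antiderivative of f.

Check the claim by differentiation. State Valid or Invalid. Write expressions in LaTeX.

d/dt[G] = 6 t \sin{\left(- 3 t^{2} + t + \frac{1}{4} \right)} - \sin{\left(- 3 t^{2} + t + \frac{1}{4} \right)} + \frac{5}{4}
d/dt[G] - f(t) = \frac{5}{4} != 0.

Invalid: d/dt[G] - f = \frac{5}{4}, which is not 0.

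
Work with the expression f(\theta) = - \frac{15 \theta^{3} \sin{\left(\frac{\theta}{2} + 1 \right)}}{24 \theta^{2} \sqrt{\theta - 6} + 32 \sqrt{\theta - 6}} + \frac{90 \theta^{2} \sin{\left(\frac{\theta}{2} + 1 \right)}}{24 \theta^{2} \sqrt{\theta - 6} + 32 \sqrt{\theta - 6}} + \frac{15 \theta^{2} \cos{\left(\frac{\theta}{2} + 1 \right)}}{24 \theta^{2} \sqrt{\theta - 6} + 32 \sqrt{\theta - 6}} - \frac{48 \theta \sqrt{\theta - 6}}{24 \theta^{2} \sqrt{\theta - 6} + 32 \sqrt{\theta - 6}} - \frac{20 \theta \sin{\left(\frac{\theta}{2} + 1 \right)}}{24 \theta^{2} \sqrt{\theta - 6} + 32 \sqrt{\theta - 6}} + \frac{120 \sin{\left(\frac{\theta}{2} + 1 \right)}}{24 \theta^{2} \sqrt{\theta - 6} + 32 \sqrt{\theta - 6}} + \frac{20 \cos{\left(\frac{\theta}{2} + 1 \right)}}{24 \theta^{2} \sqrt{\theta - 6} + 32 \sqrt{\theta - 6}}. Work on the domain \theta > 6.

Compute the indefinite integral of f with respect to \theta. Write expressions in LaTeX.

Integrate term by term and add the pieces.
Check: d/d\theta[\frac{5 \sqrt{\theta - 6} \cos{\left(\frac{\theta}{2} + 1 \right)} - 4 \log{\left(3 \theta^{2} + 4 \right)}}{4}] = \frac{- 15 \theta^{3} \sin{\left(\frac{\theta}{2} + 1 \right)} + 90 \theta^{2} \sin{\left(\frac{\theta}{2} + 1 \right)} + 15 \theta^{2} \cos{\left(\frac{\theta}{2} + 1 \right)} - 48 \theta \sqrt{\theta - 6} - 20 \theta \sin{\left(\frac{\theta}{2} + 1 \right)} + 120 \sin{\left(\frac{\theta}{2} + 1 \right)} + 20 \cos{\left(\frac{\theta}{2} + 1 \right)}}{24 \theta^{2} \sqrt{\theta - 6} + 32 \sqrt{\theta - 6}}, which equals f(\theta).

F(\theta) = \frac{5 \sqrt{\theta - 6} \cos{\left(\frac{\theta}{2} + 1 \right)} - 4 \log{\left(3 \theta^{2} + 4 \right)}}{4} + C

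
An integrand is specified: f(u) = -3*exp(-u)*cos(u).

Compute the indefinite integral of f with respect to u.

Since d/du undoes antidifferentiation here, F'(u) = f(u) is required of F(u).
Check: d/du[-3*exp(-u)*sin(u)/2 + 3*exp(-u)*cos(u)/2] = -3*exp(-u)*cos(u) = f(u).

F(u) = -3*exp(-u)*sin(u)/2 + 3*exp(-u)*cos(u)/2 + C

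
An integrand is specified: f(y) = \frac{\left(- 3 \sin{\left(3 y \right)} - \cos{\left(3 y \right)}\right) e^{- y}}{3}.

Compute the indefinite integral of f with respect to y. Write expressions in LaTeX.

Recognize the product-rule pattern: f = u'v + uv' with u = \frac{\cos{\left(3 y \right)}}{3}, v = e^{- y}, so integration by parts undoes it.
Check: d/dy[\frac{e^{- y} \cos{\left(3 y \right)}}{3}] = \frac{\left(- 3 \sin{\left(3 y \right)} - \cos{\left(3 y \right)}\right) e^{- y}}{3} = f(y).

F(y) = \frac{e^{- y} \cos{\left(3 y \right)}}{3} + C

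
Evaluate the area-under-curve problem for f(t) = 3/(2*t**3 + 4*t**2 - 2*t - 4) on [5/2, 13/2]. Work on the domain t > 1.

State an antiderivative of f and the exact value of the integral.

Factor the denominator (2*(t - 1)*(t + 1)*(t + 2)) and decompose: f = 1/(2*(t + 2)) - 3/(4*(t + 1)) + 1/(4*(t - 1)); each piece integrates to a log, atan, or power term.
F(t) = log(t - 1)/4 - 3*log(t + 1)/4 + log(t + 2)/2 is an antiderivative of f.
Check: d/dt[log(t - 1)/4 - 3*log(t + 1)/4 + log(t + 2)/2] = 3/(2*t**3 + 4*t**2 - 2*t - 4) = f(t).
F(13/2) = -3*log(15/2)/4 + log(11/2)/4 + log(17/2)/2; F(5/2) = -3*log(7/2)/4 + log(3/2)/4 + log(9/2)/2.
Integral = F(13/2) - F(5/2) = -3*log(15/2)/4 - log(9/2)/2 - log(3/2)/4 + log(11/2)/4 + 3*log(7/2)/4 + log(17/2)/2.

Antiderivative: F(t) = log(t - 1)/4 - 3*log(t + 1)/4 + log(t + 2)/2; value = -3*log(15/2)/4 - log(9/2)/2 - log(3/2)/4 + log(11/2)/4 + 3*log(7/2)/4 + log(17/2)/2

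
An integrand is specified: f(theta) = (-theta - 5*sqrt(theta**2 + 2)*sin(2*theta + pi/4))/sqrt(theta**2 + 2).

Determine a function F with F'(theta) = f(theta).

An antiderivative is F(theta) = -sqrt(theta**2 + 2) + 5*cos(2*theta + pi/4)/2.

An antiderivative F(theta) passes only if d/dtheta[F] lands on f(theta) exactly.
Check: d/dtheta[-sqrt(theta**2 + 2) + 5*cos(2*theta + pi/4)/2] = (-theta - 5*sqrt(theta**2 + 2)*sin(2*theta + pi/4))/sqrt(theta**2 + 2) = f(theta).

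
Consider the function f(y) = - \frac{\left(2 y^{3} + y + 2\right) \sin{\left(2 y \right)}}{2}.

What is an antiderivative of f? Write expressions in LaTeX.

An antiderivative is F(y) = \frac{y^{3} \cos{\left(2 y \right)}}{2} - \frac{3 y^{2} \sin{\left(2 y \right)}}{4} - \frac{y \cos{\left(2 y \right)}}{2} + \frac{\sin{\left(2 y \right)}}{4} + \frac{\cos{\left(2 y \right)}}{2}.

For F(y) to be correct the identity F'(y) - f(y) = 0 must hold.
Check: d/dy[\frac{y^{3} \cos{\left(2 y \right)}}{2} - \frac{3 y^{2} \sin{\left(2 y \right)}}{4} - \frac{y \cos{\left(2 y \right)}}{2} + \frac{\sin{\left(2 y \right)}}{4} + \frac{\cos{\left(2 y \right)}}{2}] = - y^{3} \sin{\left(2 y \right)} - \frac{y \sin{\left(2 y \right)}}{2} - \sin{\left(2 y \right)}, which equals f(y).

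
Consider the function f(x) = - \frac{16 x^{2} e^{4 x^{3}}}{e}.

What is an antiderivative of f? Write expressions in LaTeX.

The substitution u = 4 x^{3} - 1 works: f is exactly (dF/du)*(du/dx) for that inner function.
Check: d/dx[- \frac{4 e^{4 x^{3} - 1}}{3}] = - \frac{16 x^{2} e^{4 x^{3}}}{e} = f(x).

An antiderivative is F(x) = - \frac{4 e^{4 x^{3} - 1}}{3}.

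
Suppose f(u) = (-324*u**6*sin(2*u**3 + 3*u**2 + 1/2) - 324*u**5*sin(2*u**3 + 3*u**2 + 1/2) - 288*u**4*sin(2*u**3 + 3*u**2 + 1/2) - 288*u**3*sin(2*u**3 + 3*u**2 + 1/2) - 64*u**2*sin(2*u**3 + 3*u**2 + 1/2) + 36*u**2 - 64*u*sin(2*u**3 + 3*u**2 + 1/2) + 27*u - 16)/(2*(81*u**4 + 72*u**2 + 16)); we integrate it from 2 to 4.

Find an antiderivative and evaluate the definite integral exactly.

An antiderivative F(u) passes only if d/du[F] lands on f(u) exactly.
F(u) = -2*u/(9*u**2 + 4) + cos(2*u**3 + 3*u**2 + 1/2)/3 - 1/(12*u**2 + 16/3) is an antiderivative of f.
Check: d/du[-2*u/(9*u**2 + 4) + cos(2*u**3 + 3*u**2 + 1/2)/3 - 1/(12*u**2 + 16/3)] = (-324*u**6*sin(2*u**3 + 3*u**2 + 1/2) - 324*u**5*sin(2*u**3 + 3*u**2 + 1/2) - 288*u**4*sin(2*u**3 + 3*u**2 + 1/2) - 288*u**3*sin(2*u**3 + 3*u**2 + 1/2) - 64*u**2*sin(2*u**3 + 3*u**2 + 1/2) + 36*u**2 - 64*u*sin(2*u**3 + 3*u**2 + 1/2) + 27*u - 16)/(162*u**4 + 144*u**2 + 32), which equals f(u).
F(4) = -35/592 + cos(353/2)/3; F(2) = cos(57/2)/3 - 19/160.
Integral = F(4) - F(2) = 353/5920 + cos(353/2)/3 - cos(57/2)/3.

Antiderivative: F(u) = -2*u/(9*u**2 + 4) + cos(2*u**3 + 3*u**2 + 1/2)/3 - 1/(12*u**2 + 16/3); value = 353/5920 + cos(353/2)/3 - cos(57/2)/3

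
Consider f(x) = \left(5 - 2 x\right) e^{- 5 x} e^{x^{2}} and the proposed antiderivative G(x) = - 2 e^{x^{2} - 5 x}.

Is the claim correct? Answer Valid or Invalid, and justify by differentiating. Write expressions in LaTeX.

Invalid: d/dx[G] - f = \left(- 2 x e^{x^{2}} + 5 e^{x^{2}}\right) e^{- 5 x}, which is not 0.

d/dx[G] = - 4 x e^{- 5 x} e^{x^{2}} + 10 e^{- 5 x} e^{x^{2}}
d/dx[G] - f(x) = \left(- 2 x e^{x^{2}} + 5 e^{x^{2}}\right) e^{- 5 x} != 0.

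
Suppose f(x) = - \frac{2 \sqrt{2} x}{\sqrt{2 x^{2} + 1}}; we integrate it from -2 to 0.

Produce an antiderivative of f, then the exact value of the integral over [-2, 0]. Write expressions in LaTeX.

f matches the chain-rule pattern g'(h)*h' with inner function h(x) = 4 x^{2} + 2; substituting u = h(x) collapses the integral.
F(x) = - \sqrt{2} \sqrt{2 x^{2} + 1} is an antiderivative of f.
Check: d/dx[- \sqrt{2} \sqrt{2 x^{2} + 1}] = - \frac{2 \sqrt{2} x}{\sqrt{2 x^{2} + 1}} = f(x).
F(0) = - \sqrt{2}; F(-2) = - 3 \sqrt{2}.
Integral = F(0) - F(-2) = 2 \sqrt{2}.

Antiderivative: F(x) = - \sqrt{2} \sqrt{2 x^{2} + 1}; value = 2 \sqrt{2}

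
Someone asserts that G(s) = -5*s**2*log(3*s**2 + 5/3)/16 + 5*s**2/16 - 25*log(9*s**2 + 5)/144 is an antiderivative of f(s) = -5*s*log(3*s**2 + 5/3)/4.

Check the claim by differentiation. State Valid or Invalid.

Invalid: d/ds[G] - f = 5*s*log(3*s**2 + 5/3)/8, which is not 0.

d/ds[G] = -5*s*log(3*s**2 + 5/3)/8
d/ds[G] - f(s) = 5*s*log(3*s**2 + 5/3)/8 != 0.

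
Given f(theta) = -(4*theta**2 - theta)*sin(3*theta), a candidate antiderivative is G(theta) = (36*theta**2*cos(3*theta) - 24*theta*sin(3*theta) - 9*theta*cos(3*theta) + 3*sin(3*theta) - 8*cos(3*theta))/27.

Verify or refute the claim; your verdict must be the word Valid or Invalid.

d/dtheta[G] = -4*theta**2*sin(3*theta) + theta*sin(3*theta)
This equals f(theta) exactly, so the claim holds.

Valid - differentiating G returns exactly f.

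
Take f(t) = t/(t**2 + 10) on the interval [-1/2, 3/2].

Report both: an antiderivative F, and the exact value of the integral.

Antiderivative: F(t) = log(t**2/2 + 5)/2; value = -log(41/8)/2 + log(49/8)/2

The substitution u = t**2/2 + 5 works: f is exactly (dF/du)*(du/dt) for that inner function.
F(t) = log(t**2/2 + 5)/2 is an antiderivative of f.
Check: d/dt[log(t**2/2 + 5)/2] = t/(t**2 + 10) = f(t).
F(3/2) = log(49/8)/2; F(-1/2) = log(41/8)/2.
Integral = F(3/2) - F(-1/2) = -log(41/8)/2 + log(49/8)/2.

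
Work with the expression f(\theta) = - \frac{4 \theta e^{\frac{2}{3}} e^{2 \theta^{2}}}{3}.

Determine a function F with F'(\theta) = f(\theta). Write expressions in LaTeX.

The substitution u = 2 \theta^{2} + \frac{2}{3} works: f is exactly (dF/du)*(du/d\theta) for that inner function.
Check: d/d\theta[- \frac{e^{\frac{2}{3}} e^{2 \theta^{2}}}{3}] = - \frac{4 \theta e^{\frac{2}{3}} e^{2 \theta^{2}}}{3} = f(\theta).

An antiderivative is F(\theta) = - \frac{e^{\frac{2}{3}} e^{2 \theta^{2}}}{3}.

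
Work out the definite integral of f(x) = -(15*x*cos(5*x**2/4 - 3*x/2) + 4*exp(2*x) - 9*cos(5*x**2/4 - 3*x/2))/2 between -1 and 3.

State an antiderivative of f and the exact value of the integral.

Antiderivative: F(x) = -exp(2*x) - 3*sin(5*x**2/4 - 3*x/2); value = -exp(6) - 3*sin(27/4) + exp(-2) + 3*sin(11/4)

Any candidate F(x) must reproduce f(x) exactly when differentiated.
F(x) = -exp(2*x) - 3*sin(5*x**2/4 - 3*x/2) is an antiderivative of f.
Check: d/dx[-exp(2*x) - 3*sin(5*x**2/4 - 3*x/2)] = -15*x*cos(5*x**2/4 - 3*x/2)/2 - 2*exp(2*x) + 9*cos(5*x**2/4 - 3*x/2)/2, which equals f(x).
F(3) = -exp(6) - 3*sin(27/4); F(-1) = -3*sin(11/4) - exp(-2).
Integral = F(3) - F(-1) = -exp(6) - 3*sin(27/4) + exp(-2) + 3*sin(11/4).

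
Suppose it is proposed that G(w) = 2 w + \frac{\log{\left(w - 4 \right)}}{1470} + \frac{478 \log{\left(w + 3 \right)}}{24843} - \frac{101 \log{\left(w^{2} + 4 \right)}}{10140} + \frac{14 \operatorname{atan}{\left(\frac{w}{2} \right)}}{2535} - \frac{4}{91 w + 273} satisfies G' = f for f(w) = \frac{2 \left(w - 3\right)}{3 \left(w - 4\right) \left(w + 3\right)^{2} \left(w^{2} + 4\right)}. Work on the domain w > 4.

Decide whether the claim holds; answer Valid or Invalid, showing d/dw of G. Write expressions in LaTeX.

Invalid: d/dw[G] - f = 2, which is not 0.

d/dw[G] = \frac{6 w^{5} + 12 w^{4} - 66 w^{3} - 168 w^{2} - 358 w - 870}{3 w^{5} + 6 w^{4} - 33 w^{3} - 84 w^{2} - 180 w - 432}
d/dw[G] - f(w) = 2 != 0.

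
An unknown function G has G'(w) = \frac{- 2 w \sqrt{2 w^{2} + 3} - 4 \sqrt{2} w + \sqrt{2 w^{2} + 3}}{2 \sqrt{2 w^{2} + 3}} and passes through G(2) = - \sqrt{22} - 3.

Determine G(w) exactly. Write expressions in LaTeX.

G(w) = - \frac{w^{2}}{2} + \frac{w}{2} - \sqrt{4 w^{2} + 6} - 2

Any candidate G(w) must reproduce the stated G'(w) exactly.
A general antiderivative is - \frac{w^{2}}{2} + \frac{w}{2} - \sqrt{4 w^{2} + 6} - 1 + C.
The condition gives C = - \sqrt{22} - 3 - (- \sqrt{22} - 2) = -1.
So G(w) = - \frac{w^{2}}{2} + \frac{w}{2} - \sqrt{4 w^{2} + 6} - 2.
Check: d/dw[- \frac{w^{2}}{2} + \frac{w}{2} - \sqrt{4 w^{2} + 6} - 2] = \frac{- 2 w \sqrt{2 w^{2} + 3} - 4 \sqrt{2} w + \sqrt{2 w^{2} + 3}}{2 \sqrt{2 w^{2} + 3}} = G'(w).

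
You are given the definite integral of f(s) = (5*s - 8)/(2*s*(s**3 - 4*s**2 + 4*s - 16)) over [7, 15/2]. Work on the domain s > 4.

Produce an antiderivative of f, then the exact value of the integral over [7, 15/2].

Factor the denominator (2*s*(s - 4)*(s**2 + 4)) and decompose: f = -(13*s + 12)/(40*(s**2 + 4)) + 3/(40*(s - 4)) + 1/(4*s); each piece integrates to a log, atan, or power term.
F(s) = log(s)/4 + 3*log(s - 4)/40 - 13*log(s**2 + 4)/80 - 3*atan(s/2)/20 is an antiderivative of f.
Check: d/ds[log(s)/4 + 3*log(s - 4)/40 - 13*log(s**2 + 4)/80 - 3*atan(s/2)/20] = (5*s - 8)/(2*s**4 - 8*s**3 + 8*s**2 - 32*s), which equals f(s).
F(15/2) = -13*log(241/4)/80 - 3*atan(15/4)/20 + 3*log(7/2)/40 + log(15/2)/4; F(7) = -13*log(53)/80 - 3*atan(7/2)/20 + 3*log(3)/40 + log(7)/4.
Integral = F(15/2) - F(7) = -13*log(241/4)/80 - log(7)/4 - 3*atan(15/4)/20 - 3*log(3)/40 + 3*log(7/2)/40 + 3*atan(7/2)/20 + log(15/2)/4 + 13*log(53)/80.

Antiderivative: F(s) = log(s)/4 + 3*log(s - 4)/40 - 13*log(s**2 + 4)/80 - 3*atan(s/2)/20; value = -13*log(241/4)/80 - log(7)/4 - 3*atan(15/4)/20 - 3*log(3)/40 + 3*log(7/2)/40 + 3*atan(7/2)/20 + log(15/2)/4 + 13*log(53)/80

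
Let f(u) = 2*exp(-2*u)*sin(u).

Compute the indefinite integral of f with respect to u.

An antiderivative F(u) passes only if d/du[F] lands on f(u) exactly.
Check: d/du[2*(-2*sin(u) - cos(u))*exp(-2*u)/5] = 2*exp(-2*u)*sin(u) = f(u).

F(u) = 2*(-2*sin(u) - cos(u))*exp(-2*u)/5 + C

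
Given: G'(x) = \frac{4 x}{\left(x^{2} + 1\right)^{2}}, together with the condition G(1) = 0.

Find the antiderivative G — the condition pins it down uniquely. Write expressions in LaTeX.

G(x) = 1 - \frac{4}{2 x^{2} + 2}

The substitution u = 2 x^{2} + 2 works: G'(x) is exactly (dG/du)*(du/dx) for that inner function.
A general antiderivative is - \frac{4}{2 x^{2} + 2} + C.
The condition gives C = 0 - (-1) = 1.
So G(x) = 1 - \frac{4}{2 x^{2} + 2}.
Check: d/dx[1 - \frac{4}{2 x^{2} + 2}] = \frac{4 x}{x^{4} + 2 x^{2} + 1}, which equals G'(x).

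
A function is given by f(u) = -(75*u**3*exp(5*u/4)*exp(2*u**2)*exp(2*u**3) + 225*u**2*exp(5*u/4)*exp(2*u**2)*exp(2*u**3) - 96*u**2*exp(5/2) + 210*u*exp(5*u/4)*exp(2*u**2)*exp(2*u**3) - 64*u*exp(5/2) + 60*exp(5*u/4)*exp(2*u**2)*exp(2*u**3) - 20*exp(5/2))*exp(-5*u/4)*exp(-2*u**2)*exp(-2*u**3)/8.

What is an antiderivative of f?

Differentiate the proposed F(u) back; it has to land on f(u) exactly.
Check: d/du[-75*u**4/32 - 75*u**3/8 - 105*u**2/8 - 15*u/2 - 2*exp(5/2)*exp(-5*u/4)*exp(-2*u**2)*exp(-2*u**3)] = (-75*u**3*exp(5*u/4)*exp(2*u**2)*exp(2*u**3) - 225*u**2*exp(5*u/4)*exp(2*u**2)*exp(2*u**3) + 96*u**2*exp(5/2) - 210*u*exp(5*u/4)*exp(2*u**2)*exp(2*u**3) + 64*u*exp(5/2) - 60*exp(5*u/4)*exp(2*u**2)*exp(2*u**3) + 20*exp(5/2))*exp(-5*u/4)*exp(-2*u**2)*exp(-2*u**3)/8, which equals f(u).

An antiderivative is F(u) = -75*u**4/32 - 75*u**3/8 - 105*u**2/8 - 15*u/2 - 2*exp(5/2)*exp(-5*u/4)*exp(-2*u**2)*exp(-2*u**3).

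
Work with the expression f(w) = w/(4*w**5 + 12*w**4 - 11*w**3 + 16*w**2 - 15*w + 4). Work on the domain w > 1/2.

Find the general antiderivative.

The denominator factors as (w + 4)*(2*w - 1)**2*(w**2 + 1); partial fractions split f into directly integrable pieces: -(8*w + 19)/(425*(w**2 + 1)) + 88/(2025*(2*w - 1)) + 4/(45*(2*w - 1)**2) - 4/(1377*(w + 4)).
Check: d/dw[44*log(w - 1/2)/2025 - 4*log(w + 4)/1377 - 4*log(w**2 + 1)/425 - 19*atan(w)/425 - 2/(90*w - 45)] = w/(4*w**5 + 12*w**4 - 11*w**3 + 16*w**2 - 15*w + 4) = f(w).

F(w) = 44*log(w - 1/2)/2025 - 4*log(w + 4)/1377 - 4*log(w**2 + 1)/425 - 19*atan(w)/425 - 2/(90*w - 45) + C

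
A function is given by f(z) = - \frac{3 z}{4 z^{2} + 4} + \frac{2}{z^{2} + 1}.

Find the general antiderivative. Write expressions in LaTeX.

The integrand splits into summands that can be handled one at a time.
Check: d/dz[- \frac{3 \log{\left(z^{2} + 1 \right)}}{8} + 2 \operatorname{atan}{\left(z \right)}] = \frac{8 - 3 z}{4 z^{2} + 4}, which equals f(z).

F(z) = - \frac{3 \log{\left(z^{2} + 1 \right)}}{8} + 2 \operatorname{atan}{\left(z \right)} + C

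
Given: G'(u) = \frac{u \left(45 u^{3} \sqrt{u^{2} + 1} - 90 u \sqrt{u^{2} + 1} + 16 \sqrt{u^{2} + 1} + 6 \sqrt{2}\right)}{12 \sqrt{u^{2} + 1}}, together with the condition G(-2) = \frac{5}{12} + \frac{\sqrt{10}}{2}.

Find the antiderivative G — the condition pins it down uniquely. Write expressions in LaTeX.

For G(u) to be correct, d/du[G] must agree with the stated G'(u) identically.
A general antiderivative is \frac{3 u^{5}}{4} - \frac{5 u^{3}}{2} + \frac{2 u^{2}}{3} + \frac{\sqrt{2 u^{2} + 2}}{2} - \frac{1}{4} + C.
The condition gives C = \frac{5}{12} + \frac{\sqrt{10}}{2} - (- \frac{19}{12} + \frac{\sqrt{10}}{2}) = 2.
So G(u) = \frac{9 u^{5} - 30 u^{3} + 8 u^{2} + 6 \sqrt{2} \sqrt{u^{2} + 1} + 21}{12}.
Check: d/du[\frac{9 u^{5} - 30 u^{3} + 8 u^{2} + 6 \sqrt{2} \sqrt{u^{2} + 1} + 21}{12}] = \frac{45 u^{4} \sqrt{u^{2} + 1} - 90 u^{2} \sqrt{u^{2} + 1} + 16 u \sqrt{u^{2} + 1} + 6 \sqrt{2} u}{12 \sqrt{u^{2} + 1}}, which equals G'(u).

G(u) = \frac{9 u^{5} - 30 u^{3} + 8 u^{2} + 6 \sqrt{2} \sqrt{u^{2} + 1} + 21}{12}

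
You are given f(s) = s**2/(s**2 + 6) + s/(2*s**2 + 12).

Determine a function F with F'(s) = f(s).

An antiderivative is F(s) = (4*s + log(s**2 + 6) - 4*sqrt(6)*atan(sqrt(6)*s/6))/4.

The integrand splits into summands that can be handled one at a time.
Check: d/ds[(4*s + log(s**2 + 6) - 4*sqrt(6)*atan(sqrt(6)*s/6))/4] = (2*s**2 + s)/(2*s**2 + 12), which equals f(s).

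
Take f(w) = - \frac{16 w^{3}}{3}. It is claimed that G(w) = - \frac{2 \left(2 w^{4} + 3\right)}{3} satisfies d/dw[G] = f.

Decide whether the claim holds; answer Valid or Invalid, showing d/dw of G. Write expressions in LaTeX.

d/dw[G] = - \frac{16 w^{3}}{3}
This equals f(w) exactly, so the claim holds.

Valid - differentiating G returns exactly f.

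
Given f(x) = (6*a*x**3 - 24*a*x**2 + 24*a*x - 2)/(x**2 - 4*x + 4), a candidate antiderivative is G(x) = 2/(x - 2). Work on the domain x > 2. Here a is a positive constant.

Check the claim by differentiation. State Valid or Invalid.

Invalid: d/dx[G] - f = -6*a*x, which is not 0.

d/dx[G] = -2/(x**2 - 4*x + 4)
d/dx[G] - f(x) = -6*a*x != 0.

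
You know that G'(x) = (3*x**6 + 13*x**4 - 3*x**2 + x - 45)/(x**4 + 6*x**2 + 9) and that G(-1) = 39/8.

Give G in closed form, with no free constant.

Whatever form G(x) takes, its d/dx must return the stated G'(x).
A general antiderivative is x**3 - 5*x - 1/(4*(x**2/2 + 3/2)) + C.
The condition gives C = 39/8 - (31/8) = 1.
So G(x) = x**3 - 5*x + 1 - 1/(2*x**2 + 6).
Check: d/dx[x**3 - 5*x + 1 - 1/(2*x**2 + 6)] = (3*x**6 + 13*x**4 - 3*x**2 + x - 45)/(x**4 + 6*x**2 + 9) = G'(x).

G(x) = x**3 - 5*x + 1 - 1/(2*x**2 + 6)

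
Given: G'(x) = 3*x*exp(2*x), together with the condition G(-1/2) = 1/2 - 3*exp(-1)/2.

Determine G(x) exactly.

G(x) = (3*(2*x - 1)*exp(2*x) + 2)/4

G'(x) has the shape u'v + uv' for u = 3*x/2 - 3/4 and v = exp(2*x) — it is the derivative of the product u*v.
A general antiderivative is (6*x - 3)*exp(2*x)/4 + C.
The condition gives C = 1/2 - 3*exp(-1)/2 - (-3*exp(-1)/2) = 1/2.
So G(x) = (3*(2*x - 1)*exp(2*x) + 2)/4.
Check: d/dx[(3*(2*x - 1)*exp(2*x) + 2)/4] = 3*x*exp(2*x) = G'(x).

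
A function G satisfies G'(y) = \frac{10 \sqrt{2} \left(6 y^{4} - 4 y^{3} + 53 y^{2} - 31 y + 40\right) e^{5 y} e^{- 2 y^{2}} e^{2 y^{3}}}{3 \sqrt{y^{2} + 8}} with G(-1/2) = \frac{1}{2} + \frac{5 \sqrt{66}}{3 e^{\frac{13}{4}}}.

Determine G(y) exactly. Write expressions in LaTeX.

G(y) = \frac{20 \sqrt{2} \sqrt{y^{2} + 8} e^{2 y^{3} - 2 y^{2} + 5 y} + 3}{6}

G'(y) has the shape u'v + uv' for u = \frac{20 \sqrt{\frac{y^{2}}{2} + 4}}{3} and v = e^{2 y^{3} - 2 y^{2} + 5 y} — it is the derivative of the product u*v.
A general antiderivative is \frac{20 \sqrt{\frac{y^{2}}{2} + 4} e^{2 y^{3} - 2 y^{2} + 5 y}}{3} + C.
The condition gives C = \frac{1}{2} + \frac{5 \sqrt{66}}{3 e^{\frac{13}{4}}} - (\frac{5 \sqrt{66}}{3 e^{\frac{13}{4}}}) = \frac{1}{2}.
So G(y) = \frac{20 \sqrt{2} \sqrt{y^{2} + 8} e^{2 y^{3} - 2 y^{2} + 5 y} + 3}{6}.
Check: d/dy[\frac{20 \sqrt{2} \sqrt{y^{2} + 8} e^{2 y^{3} - 2 y^{2} + 5 y} + 3}{6}] = \frac{60 \sqrt{2} y^{4} e^{5 y} e^{- 2 y^{2}} e^{2 y^{3}} - 40 \sqrt{2} y^{3} e^{5 y} e^{- 2 y^{2}} e^{2 y^{3}} + 530 \sqrt{2} y^{2} e^{5 y} e^{- 2 y^{2}} e^{2 y^{3}} - 310 \sqrt{2} y e^{5 y} e^{- 2 y^{2}} e^{2 y^{3}} + 400 \sqrt{2} e^{5 y} e^{- 2 y^{2}} e^{2 y^{3}}}{3 \sqrt{y^{2} + 8}}, which equals G'(y).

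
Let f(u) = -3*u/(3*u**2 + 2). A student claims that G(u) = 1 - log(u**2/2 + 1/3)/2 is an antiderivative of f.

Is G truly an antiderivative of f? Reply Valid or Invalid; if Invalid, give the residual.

Valid - the claim checks out under differentiation.

d/du[G] = -3*u/(3*u**2 + 2)
This equals f(u) exactly, so the claim holds.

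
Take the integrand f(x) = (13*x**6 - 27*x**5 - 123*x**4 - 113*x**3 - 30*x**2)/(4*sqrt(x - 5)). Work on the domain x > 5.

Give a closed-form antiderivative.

Recognize the product-rule pattern: f = u'v + uv' with u = -sqrt(x - 5)/2, v = (-x**2 - x)**3, so integration by parts undoes it.
Check: d/dx[x**3*sqrt(x - 5)*(x + 1)**3/2] = (13*x**6 - 27*x**5 - 123*x**4 - 113*x**3 - 30*x**2)/(4*sqrt(x - 5)) = f(x).

An antiderivative is F(x) = x**3*sqrt(x - 5)*(x + 1)**3/2.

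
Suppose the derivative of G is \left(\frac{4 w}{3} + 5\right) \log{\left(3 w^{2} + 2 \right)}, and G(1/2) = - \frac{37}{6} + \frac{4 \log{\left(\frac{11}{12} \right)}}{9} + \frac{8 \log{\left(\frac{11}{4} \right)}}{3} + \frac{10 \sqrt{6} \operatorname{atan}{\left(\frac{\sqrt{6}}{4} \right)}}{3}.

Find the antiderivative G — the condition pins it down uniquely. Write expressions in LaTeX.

G(w) = \frac{6 w^{2} \log{\left(3 w^{2} + 2 \right)} - 6 w^{2} + 45 w \log{\left(3 w^{2} + 2 \right)} - 90 w + 4 \log{\left(w^{2} + \frac{2}{3} \right)} + 30 \sqrt{6} \operatorname{atan}{\left(\frac{\sqrt{6} w}{2} \right)} - 9}{9}

Any candidate G(w) must reproduce the stated G'(w) exactly.
A general antiderivative is - \frac{2 w^{2}}{3} - 10 w + \left(\frac{2 w^{2}}{3} + 5 w\right) \log{\left(3 w^{2} + 2 \right)} + \frac{4 \log{\left(w^{2} + \frac{2}{3} \right)}}{9} + \frac{10 \sqrt{6} \operatorname{atan}{\left(\frac{\sqrt{6} w}{2} \right)}}{3} + C.
The condition gives C = - \frac{37}{6} + \frac{4 \log{\left(\frac{11}{12} \right)}}{9} + \frac{8 \log{\left(\frac{11}{4} \right)}}{3} + \frac{10 \sqrt{6} \operatorname{atan}{\left(\frac{\sqrt{6}}{4} \right)}}{3} - (- \frac{31}{6} + \frac{4 \log{\left(\frac{11}{12} \right)}}{9} + \frac{8 \log{\left(\frac{11}{4} \right)}}{3} + \frac{10 \sqrt{6} \operatorname{atan}{\left(\frac{\sqrt{6}}{4} \right)}}{3}) = -1.
So G(w) = \frac{6 w^{2} \log{\left(3 w^{2} + 2 \right)} - 6 w^{2} + 45 w \log{\left(3 w^{2} + 2 \right)} - 90 w + 4 \log{\left(w^{2} + \frac{2}{3} \right)} + 30 \sqrt{6} \operatorname{atan}{\left(\frac{\sqrt{6} w}{2} \right)} - 9}{9}.
Check: d/dw[\frac{6 w^{2} \log{\left(3 w^{2} + 2 \right)} - 6 w^{2} + 45 w \log{\left(3 w^{2} + 2 \right)} - 90 w + 4 \log{\left(w^{2} + \frac{2}{3} \right)} + 30 \sqrt{6} \operatorname{atan}{\left(\frac{\sqrt{6} w}{2} \right)} - 9}{9}] = \frac{4 w \log{\left(3 w^{2} + 2 \right)}}{3} + 5 \log{\left(3 w^{2} + 2 \right)}, which equals G'(w).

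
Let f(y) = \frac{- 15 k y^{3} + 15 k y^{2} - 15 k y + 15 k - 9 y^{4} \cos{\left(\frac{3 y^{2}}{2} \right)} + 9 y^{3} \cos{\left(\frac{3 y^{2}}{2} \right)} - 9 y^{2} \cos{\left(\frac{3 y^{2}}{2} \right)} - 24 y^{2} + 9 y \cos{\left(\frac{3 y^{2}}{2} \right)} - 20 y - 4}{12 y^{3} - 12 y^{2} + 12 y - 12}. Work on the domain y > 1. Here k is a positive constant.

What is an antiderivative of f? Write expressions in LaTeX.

An antiderivative is F(y) = - \frac{5 k y}{4} - 2 \log{\left(y - 1 \right)} - \frac{\sin{\left(\frac{3 y^{2}}{2} \right)}}{4} - \frac{5 \operatorname{atan}{\left(y \right)}}{3}.

An antiderivative F(y) passes only if d/dy[F] lands on f(y) exactly.
Check: d/dy[- \frac{5 k y}{4} - 2 \log{\left(y - 1 \right)} - \frac{\sin{\left(\frac{3 y^{2}}{2} \right)}}{4} - \frac{5 \operatorname{atan}{\left(y \right)}}{3}] = \frac{- 15 k y^{3} + 15 k y^{2} - 15 k y + 15 k - 9 y^{4} \cos{\left(\frac{3 y^{2}}{2} \right)} + 9 y^{3} \cos{\left(\frac{3 y^{2}}{2} \right)} - 9 y^{2} \cos{\left(\frac{3 y^{2}}{2} \right)} - 24 y^{2} + 9 y \cos{\left(\frac{3 y^{2}}{2} \right)} - 20 y - 4}{12 y^{3} - 12 y^{2} + 12 y - 12} = f(y).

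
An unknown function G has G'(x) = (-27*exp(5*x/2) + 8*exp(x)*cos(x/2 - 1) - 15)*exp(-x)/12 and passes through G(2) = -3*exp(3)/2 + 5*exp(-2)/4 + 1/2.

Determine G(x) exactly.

G(x) = -3*exp(3*x/2)/2 + 4*sin(x/2 - 1)/3 + 1/2 + 5*exp(-x)/4

Differentiate the proposed G(x) back; it has to land on the given G'(x).
A general antiderivative is -3*exp(3*x/2)/2 + 4*sin(x/2 - 1)/3 + 5*exp(-x)/4 + C.
The condition gives C = -3*exp(3)/2 + 5*exp(-2)/4 + 1/2 - (-3*exp(3)/2 + 5*exp(-2)/4) = 1/2.
So G(x) = -3*exp(3*x/2)/2 + 4*sin(x/2 - 1)/3 + 1/2 + 5*exp(-x)/4.
Check: d/dx[-3*exp(3*x/2)/2 + 4*sin(x/2 - 1)/3 + 1/2 + 5*exp(-x)/4] = (-27*exp(5*x/2) + 8*exp(x)*cos(x/2 - 1) - 15)*exp(-x)/12 = G'(x).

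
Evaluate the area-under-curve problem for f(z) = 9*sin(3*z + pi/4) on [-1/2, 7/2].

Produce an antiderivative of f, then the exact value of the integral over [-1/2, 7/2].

Whatever form F(z) takes, F'(z) = f(z) is non-negotiable.
F(z) = -3*cos(3*z + pi/4) is an antiderivative of f.
Check: d/dz[-3*cos(3*z + pi/4)] = 9*sin(3*z + pi/4) = f(z).
F(7/2) = -3*cos(pi/4 + 21/2); F(-1/2) = -3*sin(pi/4 + 3/2).
Integral = F(7/2) - F(-1/2) = -3*cos(pi/4 + 21/2) + 3*sin(pi/4 + 3/2).

Antiderivative: F(z) = -3*cos(3*z + pi/4); value = -3*cos(pi/4 + 21/2) + 3*sin(pi/4 + 3/2)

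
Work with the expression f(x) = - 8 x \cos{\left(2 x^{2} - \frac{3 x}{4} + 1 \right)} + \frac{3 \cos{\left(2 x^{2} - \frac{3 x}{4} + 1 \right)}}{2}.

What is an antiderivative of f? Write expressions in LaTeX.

f matches the chain-rule pattern g'(h)*h' with inner function h(x) = 2 x^{2} - \frac{3 x}{4} + 1; substituting u = h(x) collapses the integral.
Check: d/dx[- 2 \sin{\left(2 x^{2} - \frac{3 x}{4} + 1 \right)}] = - 8 x \cos{\left(2 x^{2} - \frac{3 x}{4} + 1 \right)} + \frac{3 \cos{\left(2 x^{2} - \frac{3 x}{4} + 1 \right)}}{2} = f(x).

An antiderivative is F(x) = - 2 \sin{\left(2 x^{2} - \frac{3 x}{4} + 1 \right)}.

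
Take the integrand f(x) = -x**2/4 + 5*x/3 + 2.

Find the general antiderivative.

The integrand splits into summands that can be handled one at a time.
Check: d/dx[x*(-x**2 + 10*x + 24)/12] = -x**2/4 + 5*x/3 + 2 = f(x).

F(x) = x*(-x**2 + 10*x + 24)/12 + C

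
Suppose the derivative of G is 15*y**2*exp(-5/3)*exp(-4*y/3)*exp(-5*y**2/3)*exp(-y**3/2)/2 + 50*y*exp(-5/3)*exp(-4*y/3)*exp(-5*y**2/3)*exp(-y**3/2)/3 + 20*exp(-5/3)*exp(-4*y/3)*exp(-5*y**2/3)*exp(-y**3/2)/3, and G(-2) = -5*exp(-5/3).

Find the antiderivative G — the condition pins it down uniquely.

G(y) = -5*exp(-y**3/2 - 5*y**2/3 - 4*y/3 - 5/3)

The substitution u = -y**3/2 - 5*y**2/3 - 4*y/3 - 5/3 works: G'(y) is exactly (dG/du)*(du/dy) for that inner function.
A general antiderivative is -5*exp(-y**3/2 - 5*y**2/3 - 4*y/3 - 5/3) + C.
The condition gives C = -5*exp(-5/3) - (-5*exp(-5/3)) = 0.
So G(y) = -5*exp(-y**3/2 - 5*y**2/3 - 4*y/3 - 5/3).
Check: d/dy[-5*exp(-y**3/2 - 5*y**2/3 - 4*y/3 - 5/3)] = (45*y**2 + 100*y + 40)*exp(-5/3)*exp(-4*y/3)*exp(-5*y**2/3)*exp(-y**3/2)/6, which equals G'(y).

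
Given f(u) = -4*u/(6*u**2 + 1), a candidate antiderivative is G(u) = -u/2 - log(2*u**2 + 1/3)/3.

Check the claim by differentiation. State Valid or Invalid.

d/du[G] = (-6*u**2 - 8*u - 1)/(12*u**2 + 2)
d/du[G] - f(u) = -1/2 != 0.

Invalid: d/du[G] - f = -1/2, which is not 0.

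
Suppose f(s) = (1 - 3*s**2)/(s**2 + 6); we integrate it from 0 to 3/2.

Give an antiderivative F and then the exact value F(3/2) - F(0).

Recover f(s) by differentiating a candidate F(s); any mismatch rules it out.
F(s) = -3*s + 19*sqrt(6)*atan(sqrt(6)*s/6)/6 is an antiderivative of f.
Check: d/ds[-3*s + 19*sqrt(6)*atan(sqrt(6)*s/6)/6] = (1 - 3*s**2)/(s**2 + 6) = f(s).
F(3/2) = -9/2 + 19*sqrt(6)*atan(sqrt(6)/4)/6; F(0) = 0.
Integral = F(3/2) - F(0) = -9/2 + 19*sqrt(6)*atan(sqrt(6)/4)/6.

Antiderivative: F(s) = -3*s + 19*sqrt(6)*atan(sqrt(6)*s/6)/6; value = -9/2 + 19*sqrt(6)*atan(sqrt(6)/4)/6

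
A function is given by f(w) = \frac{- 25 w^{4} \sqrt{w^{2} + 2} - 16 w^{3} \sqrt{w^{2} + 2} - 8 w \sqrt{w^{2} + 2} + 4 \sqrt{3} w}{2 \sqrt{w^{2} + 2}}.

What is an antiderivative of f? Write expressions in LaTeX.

An antiderivative F(w) passes only if d/dw[F] lands on f(w) exactly.
Check: d/dw[- \frac{5 w^{5}}{2} - 2 w^{4} - 2 w^{2} + 2 \sqrt{3} \sqrt{w^{2} + 2}] = \frac{- 25 w^{4} \sqrt{w^{2} + 2} - 16 w^{3} \sqrt{w^{2} + 2} - 8 w \sqrt{w^{2} + 2} + 4 \sqrt{3} w}{2 \sqrt{w^{2} + 2}} = f(w).

An antiderivative is F(w) = - \frac{5 w^{5}}{2} - 2 w^{4} - 2 w^{2} + 2 \sqrt{3} \sqrt{w^{2} + 2}.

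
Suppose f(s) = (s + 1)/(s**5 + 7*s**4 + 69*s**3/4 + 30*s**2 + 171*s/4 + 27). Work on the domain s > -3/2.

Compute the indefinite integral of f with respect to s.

The denominator factors as (s + 4)*(2*s + 3)**2*(s**2 + 3); partial fractions split f into directly integrable pieces: -4*(31*s - 29)/(2793*(s**2 + 3)) + 512/(3675*(2*s + 3)) - 16/(105*(2*s + 3)**2) - 12/(475*(s + 4)).
Check: d/ds[2*(14592*s*log(s + 3/2) - 5292*s*log(s + 4) - 4650*s*log(s**2 + 3) + 2900*sqrt(3)*s*atan(sqrt(3)*s/3) + 21888*log(s + 3/2) - 7938*log(s + 4) - 6975*log(s**2 + 3) + 4350*sqrt(3)*atan(sqrt(3)*s/3) + 7980)/(209475*(2*s + 3))] = (4*s + 4)/(4*s**5 + 28*s**4 + 69*s**3 + 120*s**2 + 171*s + 108), which equals f(s).

F(s) = 2*(14592*s*log(s + 3/2) - 5292*s*log(s + 4) - 4650*s*log(s**2 + 3) + 2900*sqrt(3)*s*atan(sqrt(3)*s/3) + 21888*log(s + 3/2) - 7938*log(s + 4) - 6975*log(s**2 + 3) + 4350*sqrt(3)*atan(sqrt(3)*s/3) + 7980)/(209475*(2*s + 3)) + C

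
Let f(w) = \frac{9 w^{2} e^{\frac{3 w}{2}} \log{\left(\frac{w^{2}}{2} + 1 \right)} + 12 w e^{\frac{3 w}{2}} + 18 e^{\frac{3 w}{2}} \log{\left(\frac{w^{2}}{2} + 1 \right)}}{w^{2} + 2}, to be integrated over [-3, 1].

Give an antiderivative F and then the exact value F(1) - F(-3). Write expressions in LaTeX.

Antiderivative: F(w) = 6 e^{\frac{3 w}{2}} \log{\left(\frac{w^{2}}{2} + 1 \right)}; value = - \frac{6 \log{\left(\frac{11}{2} \right)}}{e^{\frac{9}{2}}} + 6 e^{\frac{3}{2}} \log{\left(\frac{3}{2} \right)}

f has the shape u'v + uv' for u = 6 e^{\frac{3 w}{2}} and v = \log{\left(\frac{w^{2}}{2} + 1 \right)} — it is the derivative of the product u*v.
F(w) = 6 e^{\frac{3 w}{2}} \log{\left(\frac{w^{2}}{2} + 1 \right)} is an antiderivative of f.
Check: d/dw[6 e^{\frac{3 w}{2}} \log{\left(\frac{w^{2}}{2} + 1 \right)}] = \frac{9 w^{2} e^{\frac{3 w}{2}} \log{\left(\frac{w^{2}}{2} + 1 \right)} + 12 w e^{\frac{3 w}{2}} + 18 e^{\frac{3 w}{2}} \log{\left(\frac{w^{2}}{2} + 1 \right)}}{w^{2} + 2} = f(w).
F(1) = 6 e^{\frac{3}{2}} \log{\left(\frac{3}{2} \right)}; F(-3) = \frac{6 \log{\left(\frac{11}{2} \right)}}{e^{\frac{9}{2}}}.
Integral = F(1) - F(-3) = - \frac{6 \log{\left(\frac{11}{2} \right)}}{e^{\frac{9}{2}}} + 6 e^{\frac{3}{2}} \log{\left(\frac{3}{2} \right)}.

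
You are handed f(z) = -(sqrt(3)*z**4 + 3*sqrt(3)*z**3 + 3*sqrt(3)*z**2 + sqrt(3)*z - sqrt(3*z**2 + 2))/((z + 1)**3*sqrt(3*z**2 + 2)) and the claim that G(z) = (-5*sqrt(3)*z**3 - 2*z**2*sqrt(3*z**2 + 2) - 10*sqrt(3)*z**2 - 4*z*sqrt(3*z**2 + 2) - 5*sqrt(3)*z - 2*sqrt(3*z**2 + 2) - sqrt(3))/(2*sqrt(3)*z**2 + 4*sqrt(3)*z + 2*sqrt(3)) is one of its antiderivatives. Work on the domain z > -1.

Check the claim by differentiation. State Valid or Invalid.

Invalid: d/dz[G] - f = -5/2, which is not 0.

d/dz[G] = (-2*sqrt(3)*z**4 - 5*z**3*sqrt(3*z**2 + 2) - 6*sqrt(3)*z**3 - 15*z**2*sqrt(3*z**2 + 2) - 6*sqrt(3)*z**2 - 15*z*sqrt(3*z**2 + 2) - 2*sqrt(3)*z - 3*sqrt(3*z**2 + 2))/(2*z**3*sqrt(3*z**2 + 2) + 6*z**2*sqrt(3*z**2 + 2) + 6*z*sqrt(3*z**2 + 2) + 2*sqrt(3*z**2 + 2))
d/dz[G] - f(z) = -5/2 != 0.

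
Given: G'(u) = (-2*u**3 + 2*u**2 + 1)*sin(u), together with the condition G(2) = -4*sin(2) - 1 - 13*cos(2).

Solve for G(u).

G(u) = 2*u**3*cos(u) - 6*u**2*sin(u) - 2*u**2*cos(u) + 4*u*sin(u) - 12*u*cos(u) + 12*sin(u) + 3*cos(u) - 1

A first test for any G(u): its u-derivative must equal the given G'(u).
A general antiderivative is 2*u**3*cos(u) - 6*u**2*sin(u) - 2*u**2*cos(u) + 4*u*sin(u) - 12*u*cos(u) + 12*sin(u) + 3*cos(u) + C.
The condition gives C = -4*sin(2) - 1 - 13*cos(2) - (-4*sin(2) - 13*cos(2)) = -1.
So G(u) = 2*u**3*cos(u) - 6*u**2*sin(u) - 2*u**2*cos(u) + 4*u*sin(u) - 12*u*cos(u) + 12*sin(u) + 3*cos(u) - 1.
Check: d/du[2*u**3*cos(u) - 6*u**2*sin(u) - 2*u**2*cos(u) + 4*u*sin(u) - 12*u*cos(u) + 12*sin(u) + 3*cos(u) - 1] = -2*u**3*sin(u) + 2*u**2*sin(u) + sin(u), which equals G'(u).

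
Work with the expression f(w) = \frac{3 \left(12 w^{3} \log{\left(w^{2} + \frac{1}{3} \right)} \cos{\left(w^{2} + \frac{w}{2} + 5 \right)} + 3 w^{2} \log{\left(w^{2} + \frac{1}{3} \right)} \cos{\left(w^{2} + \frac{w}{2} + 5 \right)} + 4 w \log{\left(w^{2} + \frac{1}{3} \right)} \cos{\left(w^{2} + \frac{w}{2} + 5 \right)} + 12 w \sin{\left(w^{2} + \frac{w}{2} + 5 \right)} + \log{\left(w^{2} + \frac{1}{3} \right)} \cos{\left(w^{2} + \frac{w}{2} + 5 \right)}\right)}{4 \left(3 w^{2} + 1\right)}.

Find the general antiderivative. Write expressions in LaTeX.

F(w) = \frac{3 \log{\left(w^{2} + \frac{1}{3} \right)} \sin{\left(w^{2} + \frac{w}{2} + 5 \right)}}{2} + C

Recognize the product-rule pattern: f = u'v + uv' with u = \frac{3 \log{\left(w^{2} + \frac{1}{3} \right)}}{2}, v = \sin{\left(w^{2} + \frac{w}{2} + 5 \right)}, so integration by parts undoes it.
Check: d/dw[\frac{3 \log{\left(w^{2} + \frac{1}{3} \right)} \sin{\left(w^{2} + \frac{w}{2} + 5 \right)}}{2}] = \frac{36 w^{3} \log{\left(w^{2} + \frac{1}{3} \right)} \cos{\left(w^{2} + \frac{w}{2} + 5 \right)} + 9 w^{2} \log{\left(w^{2} + \frac{1}{3} \right)} \cos{\left(w^{2} + \frac{w}{2} + 5 \right)} + 12 w \log{\left(w^{2} + \frac{1}{3} \right)} \cos{\left(w^{2} + \frac{w}{2} + 5 \right)} + 36 w \sin{\left(w^{2} + \frac{w}{2} + 5 \right)} + 3 \log{\left(w^{2} + \frac{1}{3} \right)} \cos{\left(w^{2} + \frac{w}{2} + 5 \right)}}{12 w^{2} + 4}, which equals f(w).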